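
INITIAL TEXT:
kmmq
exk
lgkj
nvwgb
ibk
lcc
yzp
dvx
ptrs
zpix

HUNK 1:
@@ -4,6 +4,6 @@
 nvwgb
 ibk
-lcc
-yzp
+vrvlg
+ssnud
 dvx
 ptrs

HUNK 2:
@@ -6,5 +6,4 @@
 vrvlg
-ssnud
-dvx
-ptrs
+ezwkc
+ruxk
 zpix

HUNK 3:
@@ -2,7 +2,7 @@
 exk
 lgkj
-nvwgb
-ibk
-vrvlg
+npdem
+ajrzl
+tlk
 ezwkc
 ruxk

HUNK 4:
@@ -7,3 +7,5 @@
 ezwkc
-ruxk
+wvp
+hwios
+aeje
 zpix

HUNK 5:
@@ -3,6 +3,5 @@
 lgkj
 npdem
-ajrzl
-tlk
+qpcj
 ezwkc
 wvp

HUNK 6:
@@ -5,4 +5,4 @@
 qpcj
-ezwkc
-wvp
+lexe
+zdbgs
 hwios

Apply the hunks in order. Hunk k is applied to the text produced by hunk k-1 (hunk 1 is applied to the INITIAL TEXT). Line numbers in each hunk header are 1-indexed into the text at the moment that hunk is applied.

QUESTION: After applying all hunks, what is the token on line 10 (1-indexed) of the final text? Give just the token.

Hunk 1: at line 4 remove [lcc,yzp] add [vrvlg,ssnud] -> 10 lines: kmmq exk lgkj nvwgb ibk vrvlg ssnud dvx ptrs zpix
Hunk 2: at line 6 remove [ssnud,dvx,ptrs] add [ezwkc,ruxk] -> 9 lines: kmmq exk lgkj nvwgb ibk vrvlg ezwkc ruxk zpix
Hunk 3: at line 2 remove [nvwgb,ibk,vrvlg] add [npdem,ajrzl,tlk] -> 9 lines: kmmq exk lgkj npdem ajrzl tlk ezwkc ruxk zpix
Hunk 4: at line 7 remove [ruxk] add [wvp,hwios,aeje] -> 11 lines: kmmq exk lgkj npdem ajrzl tlk ezwkc wvp hwios aeje zpix
Hunk 5: at line 3 remove [ajrzl,tlk] add [qpcj] -> 10 lines: kmmq exk lgkj npdem qpcj ezwkc wvp hwios aeje zpix
Hunk 6: at line 5 remove [ezwkc,wvp] add [lexe,zdbgs] -> 10 lines: kmmq exk lgkj npdem qpcj lexe zdbgs hwios aeje zpix
Final line 10: zpix

Answer: zpix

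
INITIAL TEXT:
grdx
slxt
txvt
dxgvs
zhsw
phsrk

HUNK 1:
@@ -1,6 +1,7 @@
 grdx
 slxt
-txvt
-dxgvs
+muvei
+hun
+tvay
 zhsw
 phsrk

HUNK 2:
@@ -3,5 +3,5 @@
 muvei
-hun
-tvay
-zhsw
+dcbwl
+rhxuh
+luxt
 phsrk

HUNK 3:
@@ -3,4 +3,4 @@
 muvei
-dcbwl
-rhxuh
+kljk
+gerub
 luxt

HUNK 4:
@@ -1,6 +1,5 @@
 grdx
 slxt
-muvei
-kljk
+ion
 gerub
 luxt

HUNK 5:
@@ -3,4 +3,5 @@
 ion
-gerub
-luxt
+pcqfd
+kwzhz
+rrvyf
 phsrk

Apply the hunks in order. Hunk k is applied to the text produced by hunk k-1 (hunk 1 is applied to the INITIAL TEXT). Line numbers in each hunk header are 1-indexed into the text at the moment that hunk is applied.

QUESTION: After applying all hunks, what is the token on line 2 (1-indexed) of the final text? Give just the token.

Hunk 1: at line 1 remove [txvt,dxgvs] add [muvei,hun,tvay] -> 7 lines: grdx slxt muvei hun tvay zhsw phsrk
Hunk 2: at line 3 remove [hun,tvay,zhsw] add [dcbwl,rhxuh,luxt] -> 7 lines: grdx slxt muvei dcbwl rhxuh luxt phsrk
Hunk 3: at line 3 remove [dcbwl,rhxuh] add [kljk,gerub] -> 7 lines: grdx slxt muvei kljk gerub luxt phsrk
Hunk 4: at line 1 remove [muvei,kljk] add [ion] -> 6 lines: grdx slxt ion gerub luxt phsrk
Hunk 5: at line 3 remove [gerub,luxt] add [pcqfd,kwzhz,rrvyf] -> 7 lines: grdx slxt ion pcqfd kwzhz rrvyf phsrk
Final line 2: slxt

Answer: slxt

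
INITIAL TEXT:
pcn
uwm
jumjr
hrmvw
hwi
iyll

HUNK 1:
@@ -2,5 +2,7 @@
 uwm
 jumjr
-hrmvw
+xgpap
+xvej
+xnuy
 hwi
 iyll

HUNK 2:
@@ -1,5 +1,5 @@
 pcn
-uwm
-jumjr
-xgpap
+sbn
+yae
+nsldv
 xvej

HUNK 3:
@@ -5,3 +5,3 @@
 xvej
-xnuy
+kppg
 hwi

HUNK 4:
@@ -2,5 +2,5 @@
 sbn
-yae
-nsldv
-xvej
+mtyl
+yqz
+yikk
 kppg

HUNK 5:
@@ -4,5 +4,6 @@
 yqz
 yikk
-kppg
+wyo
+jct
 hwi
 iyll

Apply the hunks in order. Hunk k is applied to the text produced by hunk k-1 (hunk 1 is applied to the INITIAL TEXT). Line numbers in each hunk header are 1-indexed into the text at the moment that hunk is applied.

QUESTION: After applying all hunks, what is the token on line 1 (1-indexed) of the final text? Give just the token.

Answer: pcn

Derivation:
Hunk 1: at line 2 remove [hrmvw] add [xgpap,xvej,xnuy] -> 8 lines: pcn uwm jumjr xgpap xvej xnuy hwi iyll
Hunk 2: at line 1 remove [uwm,jumjr,xgpap] add [sbn,yae,nsldv] -> 8 lines: pcn sbn yae nsldv xvej xnuy hwi iyll
Hunk 3: at line 5 remove [xnuy] add [kppg] -> 8 lines: pcn sbn yae nsldv xvej kppg hwi iyll
Hunk 4: at line 2 remove [yae,nsldv,xvej] add [mtyl,yqz,yikk] -> 8 lines: pcn sbn mtyl yqz yikk kppg hwi iyll
Hunk 5: at line 4 remove [kppg] add [wyo,jct] -> 9 lines: pcn sbn mtyl yqz yikk wyo jct hwi iyll
Final line 1: pcn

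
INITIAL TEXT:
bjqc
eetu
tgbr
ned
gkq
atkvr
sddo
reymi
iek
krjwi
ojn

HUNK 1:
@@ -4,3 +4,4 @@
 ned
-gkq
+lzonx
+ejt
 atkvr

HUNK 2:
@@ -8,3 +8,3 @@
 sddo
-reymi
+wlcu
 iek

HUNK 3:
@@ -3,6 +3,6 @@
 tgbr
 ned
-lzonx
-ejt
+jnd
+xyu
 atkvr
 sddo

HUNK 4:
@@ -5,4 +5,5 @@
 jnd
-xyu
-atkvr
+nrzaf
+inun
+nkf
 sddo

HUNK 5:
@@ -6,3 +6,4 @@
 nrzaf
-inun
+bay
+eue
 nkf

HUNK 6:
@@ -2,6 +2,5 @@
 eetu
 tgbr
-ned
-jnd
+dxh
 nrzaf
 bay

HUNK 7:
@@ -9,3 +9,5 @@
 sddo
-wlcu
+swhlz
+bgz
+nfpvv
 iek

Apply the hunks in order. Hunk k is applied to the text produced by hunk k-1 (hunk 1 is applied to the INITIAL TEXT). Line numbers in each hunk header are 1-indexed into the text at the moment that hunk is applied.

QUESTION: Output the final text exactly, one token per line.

Hunk 1: at line 4 remove [gkq] add [lzonx,ejt] -> 12 lines: bjqc eetu tgbr ned lzonx ejt atkvr sddo reymi iek krjwi ojn
Hunk 2: at line 8 remove [reymi] add [wlcu] -> 12 lines: bjqc eetu tgbr ned lzonx ejt atkvr sddo wlcu iek krjwi ojn
Hunk 3: at line 3 remove [lzonx,ejt] add [jnd,xyu] -> 12 lines: bjqc eetu tgbr ned jnd xyu atkvr sddo wlcu iek krjwi ojn
Hunk 4: at line 5 remove [xyu,atkvr] add [nrzaf,inun,nkf] -> 13 lines: bjqc eetu tgbr ned jnd nrzaf inun nkf sddo wlcu iek krjwi ojn
Hunk 5: at line 6 remove [inun] add [bay,eue] -> 14 lines: bjqc eetu tgbr ned jnd nrzaf bay eue nkf sddo wlcu iek krjwi ojn
Hunk 6: at line 2 remove [ned,jnd] add [dxh] -> 13 lines: bjqc eetu tgbr dxh nrzaf bay eue nkf sddo wlcu iek krjwi ojn
Hunk 7: at line 9 remove [wlcu] add [swhlz,bgz,nfpvv] -> 15 lines: bjqc eetu tgbr dxh nrzaf bay eue nkf sddo swhlz bgz nfpvv iek krjwi ojn

Answer: bjqc
eetu
tgbr
dxh
nrzaf
bay
eue
nkf
sddo
swhlz
bgz
nfpvv
iek
krjwi
ojn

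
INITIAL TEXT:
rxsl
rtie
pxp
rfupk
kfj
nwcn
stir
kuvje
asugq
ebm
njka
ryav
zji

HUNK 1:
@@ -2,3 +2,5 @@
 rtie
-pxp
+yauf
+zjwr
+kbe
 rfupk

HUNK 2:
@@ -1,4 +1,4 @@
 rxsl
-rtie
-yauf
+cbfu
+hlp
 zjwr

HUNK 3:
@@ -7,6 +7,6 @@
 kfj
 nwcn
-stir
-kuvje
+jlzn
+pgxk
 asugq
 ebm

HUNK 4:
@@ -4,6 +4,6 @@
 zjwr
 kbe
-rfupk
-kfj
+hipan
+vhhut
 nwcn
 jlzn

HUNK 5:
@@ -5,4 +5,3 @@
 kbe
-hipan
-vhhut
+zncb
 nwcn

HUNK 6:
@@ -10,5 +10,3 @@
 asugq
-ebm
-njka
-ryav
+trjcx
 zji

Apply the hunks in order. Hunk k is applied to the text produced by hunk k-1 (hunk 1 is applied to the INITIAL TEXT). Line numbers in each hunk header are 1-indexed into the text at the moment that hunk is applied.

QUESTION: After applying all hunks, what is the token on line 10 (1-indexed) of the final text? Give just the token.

Hunk 1: at line 2 remove [pxp] add [yauf,zjwr,kbe] -> 15 lines: rxsl rtie yauf zjwr kbe rfupk kfj nwcn stir kuvje asugq ebm njka ryav zji
Hunk 2: at line 1 remove [rtie,yauf] add [cbfu,hlp] -> 15 lines: rxsl cbfu hlp zjwr kbe rfupk kfj nwcn stir kuvje asugq ebm njka ryav zji
Hunk 3: at line 7 remove [stir,kuvje] add [jlzn,pgxk] -> 15 lines: rxsl cbfu hlp zjwr kbe rfupk kfj nwcn jlzn pgxk asugq ebm njka ryav zji
Hunk 4: at line 4 remove [rfupk,kfj] add [hipan,vhhut] -> 15 lines: rxsl cbfu hlp zjwr kbe hipan vhhut nwcn jlzn pgxk asugq ebm njka ryav zji
Hunk 5: at line 5 remove [hipan,vhhut] add [zncb] -> 14 lines: rxsl cbfu hlp zjwr kbe zncb nwcn jlzn pgxk asugq ebm njka ryav zji
Hunk 6: at line 10 remove [ebm,njka,ryav] add [trjcx] -> 12 lines: rxsl cbfu hlp zjwr kbe zncb nwcn jlzn pgxk asugq trjcx zji
Final line 10: asugq

Answer: asugq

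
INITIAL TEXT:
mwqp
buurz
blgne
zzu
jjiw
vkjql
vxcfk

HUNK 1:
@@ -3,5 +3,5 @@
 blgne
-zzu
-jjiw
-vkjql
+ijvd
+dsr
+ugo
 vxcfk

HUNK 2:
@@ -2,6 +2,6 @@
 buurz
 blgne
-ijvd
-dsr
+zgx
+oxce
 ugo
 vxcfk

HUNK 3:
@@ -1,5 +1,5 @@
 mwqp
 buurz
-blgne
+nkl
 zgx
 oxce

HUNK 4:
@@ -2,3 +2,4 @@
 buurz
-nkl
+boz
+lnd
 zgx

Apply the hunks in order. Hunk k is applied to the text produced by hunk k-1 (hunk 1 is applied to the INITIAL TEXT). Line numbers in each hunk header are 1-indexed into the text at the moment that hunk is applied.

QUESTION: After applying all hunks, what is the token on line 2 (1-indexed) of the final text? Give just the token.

Answer: buurz

Derivation:
Hunk 1: at line 3 remove [zzu,jjiw,vkjql] add [ijvd,dsr,ugo] -> 7 lines: mwqp buurz blgne ijvd dsr ugo vxcfk
Hunk 2: at line 2 remove [ijvd,dsr] add [zgx,oxce] -> 7 lines: mwqp buurz blgne zgx oxce ugo vxcfk
Hunk 3: at line 1 remove [blgne] add [nkl] -> 7 lines: mwqp buurz nkl zgx oxce ugo vxcfk
Hunk 4: at line 2 remove [nkl] add [boz,lnd] -> 8 lines: mwqp buurz boz lnd zgx oxce ugo vxcfk
Final line 2: buurz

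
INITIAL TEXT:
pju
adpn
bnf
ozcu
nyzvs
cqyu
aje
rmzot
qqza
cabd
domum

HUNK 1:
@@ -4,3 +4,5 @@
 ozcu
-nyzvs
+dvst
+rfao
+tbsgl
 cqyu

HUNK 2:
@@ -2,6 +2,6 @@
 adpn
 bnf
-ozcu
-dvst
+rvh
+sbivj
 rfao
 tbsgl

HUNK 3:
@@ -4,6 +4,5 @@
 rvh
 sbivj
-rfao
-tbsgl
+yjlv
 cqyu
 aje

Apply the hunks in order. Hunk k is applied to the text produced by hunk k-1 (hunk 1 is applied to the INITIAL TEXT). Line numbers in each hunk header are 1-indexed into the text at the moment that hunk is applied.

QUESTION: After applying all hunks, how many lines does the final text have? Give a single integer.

Hunk 1: at line 4 remove [nyzvs] add [dvst,rfao,tbsgl] -> 13 lines: pju adpn bnf ozcu dvst rfao tbsgl cqyu aje rmzot qqza cabd domum
Hunk 2: at line 2 remove [ozcu,dvst] add [rvh,sbivj] -> 13 lines: pju adpn bnf rvh sbivj rfao tbsgl cqyu aje rmzot qqza cabd domum
Hunk 3: at line 4 remove [rfao,tbsgl] add [yjlv] -> 12 lines: pju adpn bnf rvh sbivj yjlv cqyu aje rmzot qqza cabd domum
Final line count: 12

Answer: 12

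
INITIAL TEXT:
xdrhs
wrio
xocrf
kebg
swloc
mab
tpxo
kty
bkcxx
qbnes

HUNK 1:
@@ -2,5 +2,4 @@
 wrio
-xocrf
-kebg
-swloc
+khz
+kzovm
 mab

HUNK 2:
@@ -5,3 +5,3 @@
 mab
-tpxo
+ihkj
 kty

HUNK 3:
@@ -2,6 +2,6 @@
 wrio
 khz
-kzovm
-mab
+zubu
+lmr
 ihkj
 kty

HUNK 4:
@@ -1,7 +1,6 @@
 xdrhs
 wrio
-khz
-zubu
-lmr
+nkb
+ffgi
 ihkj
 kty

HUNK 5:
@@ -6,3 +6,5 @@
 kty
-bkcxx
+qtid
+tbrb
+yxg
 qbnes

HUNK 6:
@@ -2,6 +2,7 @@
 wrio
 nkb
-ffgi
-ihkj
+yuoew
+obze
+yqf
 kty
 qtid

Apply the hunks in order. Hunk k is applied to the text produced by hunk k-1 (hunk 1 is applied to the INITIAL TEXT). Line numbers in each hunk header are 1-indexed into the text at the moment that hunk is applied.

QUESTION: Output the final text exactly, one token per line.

Answer: xdrhs
wrio
nkb
yuoew
obze
yqf
kty
qtid
tbrb
yxg
qbnes

Derivation:
Hunk 1: at line 2 remove [xocrf,kebg,swloc] add [khz,kzovm] -> 9 lines: xdrhs wrio khz kzovm mab tpxo kty bkcxx qbnes
Hunk 2: at line 5 remove [tpxo] add [ihkj] -> 9 lines: xdrhs wrio khz kzovm mab ihkj kty bkcxx qbnes
Hunk 3: at line 2 remove [kzovm,mab] add [zubu,lmr] -> 9 lines: xdrhs wrio khz zubu lmr ihkj kty bkcxx qbnes
Hunk 4: at line 1 remove [khz,zubu,lmr] add [nkb,ffgi] -> 8 lines: xdrhs wrio nkb ffgi ihkj kty bkcxx qbnes
Hunk 5: at line 6 remove [bkcxx] add [qtid,tbrb,yxg] -> 10 lines: xdrhs wrio nkb ffgi ihkj kty qtid tbrb yxg qbnes
Hunk 6: at line 2 remove [ffgi,ihkj] add [yuoew,obze,yqf] -> 11 lines: xdrhs wrio nkb yuoew obze yqf kty qtid tbrb yxg qbnes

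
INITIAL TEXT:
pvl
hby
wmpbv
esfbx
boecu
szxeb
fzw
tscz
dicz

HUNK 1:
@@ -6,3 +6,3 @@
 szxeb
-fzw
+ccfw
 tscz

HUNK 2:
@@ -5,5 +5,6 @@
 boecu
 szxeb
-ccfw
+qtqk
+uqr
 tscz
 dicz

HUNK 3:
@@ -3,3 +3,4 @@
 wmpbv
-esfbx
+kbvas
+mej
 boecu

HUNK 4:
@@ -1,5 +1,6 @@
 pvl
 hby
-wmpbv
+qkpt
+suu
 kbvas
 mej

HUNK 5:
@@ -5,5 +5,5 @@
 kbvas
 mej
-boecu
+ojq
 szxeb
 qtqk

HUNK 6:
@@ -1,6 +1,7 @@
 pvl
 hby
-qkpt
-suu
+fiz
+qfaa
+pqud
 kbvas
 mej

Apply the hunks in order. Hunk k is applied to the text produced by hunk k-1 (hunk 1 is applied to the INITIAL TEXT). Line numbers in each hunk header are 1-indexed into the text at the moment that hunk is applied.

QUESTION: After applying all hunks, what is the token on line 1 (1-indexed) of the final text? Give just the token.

Answer: pvl

Derivation:
Hunk 1: at line 6 remove [fzw] add [ccfw] -> 9 lines: pvl hby wmpbv esfbx boecu szxeb ccfw tscz dicz
Hunk 2: at line 5 remove [ccfw] add [qtqk,uqr] -> 10 lines: pvl hby wmpbv esfbx boecu szxeb qtqk uqr tscz dicz
Hunk 3: at line 3 remove [esfbx] add [kbvas,mej] -> 11 lines: pvl hby wmpbv kbvas mej boecu szxeb qtqk uqr tscz dicz
Hunk 4: at line 1 remove [wmpbv] add [qkpt,suu] -> 12 lines: pvl hby qkpt suu kbvas mej boecu szxeb qtqk uqr tscz dicz
Hunk 5: at line 5 remove [boecu] add [ojq] -> 12 lines: pvl hby qkpt suu kbvas mej ojq szxeb qtqk uqr tscz dicz
Hunk 6: at line 1 remove [qkpt,suu] add [fiz,qfaa,pqud] -> 13 lines: pvl hby fiz qfaa pqud kbvas mej ojq szxeb qtqk uqr tscz dicz
Final line 1: pvl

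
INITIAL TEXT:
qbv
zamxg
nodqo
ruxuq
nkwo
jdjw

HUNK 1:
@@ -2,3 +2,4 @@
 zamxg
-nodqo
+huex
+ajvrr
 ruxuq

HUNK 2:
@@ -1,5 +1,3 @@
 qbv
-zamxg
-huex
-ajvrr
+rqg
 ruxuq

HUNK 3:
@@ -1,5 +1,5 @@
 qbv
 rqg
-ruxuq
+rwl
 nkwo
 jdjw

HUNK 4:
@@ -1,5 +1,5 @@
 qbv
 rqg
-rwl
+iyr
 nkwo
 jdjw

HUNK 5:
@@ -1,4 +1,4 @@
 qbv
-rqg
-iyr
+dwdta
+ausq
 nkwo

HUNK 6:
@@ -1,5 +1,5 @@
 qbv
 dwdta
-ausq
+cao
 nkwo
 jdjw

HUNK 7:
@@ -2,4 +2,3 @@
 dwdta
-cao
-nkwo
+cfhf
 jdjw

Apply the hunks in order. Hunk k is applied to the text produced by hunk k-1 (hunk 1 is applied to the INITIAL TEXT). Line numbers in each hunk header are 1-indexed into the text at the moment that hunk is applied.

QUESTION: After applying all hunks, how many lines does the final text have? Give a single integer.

Answer: 4

Derivation:
Hunk 1: at line 2 remove [nodqo] add [huex,ajvrr] -> 7 lines: qbv zamxg huex ajvrr ruxuq nkwo jdjw
Hunk 2: at line 1 remove [zamxg,huex,ajvrr] add [rqg] -> 5 lines: qbv rqg ruxuq nkwo jdjw
Hunk 3: at line 1 remove [ruxuq] add [rwl] -> 5 lines: qbv rqg rwl nkwo jdjw
Hunk 4: at line 1 remove [rwl] add [iyr] -> 5 lines: qbv rqg iyr nkwo jdjw
Hunk 5: at line 1 remove [rqg,iyr] add [dwdta,ausq] -> 5 lines: qbv dwdta ausq nkwo jdjw
Hunk 6: at line 1 remove [ausq] add [cao] -> 5 lines: qbv dwdta cao nkwo jdjw
Hunk 7: at line 2 remove [cao,nkwo] add [cfhf] -> 4 lines: qbv dwdta cfhf jdjw
Final line count: 4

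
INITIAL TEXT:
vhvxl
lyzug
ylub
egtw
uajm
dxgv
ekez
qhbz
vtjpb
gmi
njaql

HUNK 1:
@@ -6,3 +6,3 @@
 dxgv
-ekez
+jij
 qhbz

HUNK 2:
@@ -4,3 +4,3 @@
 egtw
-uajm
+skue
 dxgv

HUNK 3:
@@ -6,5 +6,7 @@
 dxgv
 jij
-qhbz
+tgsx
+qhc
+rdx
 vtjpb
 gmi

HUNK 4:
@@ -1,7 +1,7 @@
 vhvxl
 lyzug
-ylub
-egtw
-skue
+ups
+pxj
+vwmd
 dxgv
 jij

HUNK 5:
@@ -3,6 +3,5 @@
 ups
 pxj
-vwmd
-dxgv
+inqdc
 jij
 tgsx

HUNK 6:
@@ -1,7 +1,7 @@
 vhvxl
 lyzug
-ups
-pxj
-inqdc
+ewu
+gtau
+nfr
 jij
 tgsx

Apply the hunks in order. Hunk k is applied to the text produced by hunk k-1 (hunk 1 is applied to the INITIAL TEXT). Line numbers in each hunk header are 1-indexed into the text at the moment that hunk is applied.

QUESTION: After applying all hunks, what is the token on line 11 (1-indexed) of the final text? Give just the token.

Answer: gmi

Derivation:
Hunk 1: at line 6 remove [ekez] add [jij] -> 11 lines: vhvxl lyzug ylub egtw uajm dxgv jij qhbz vtjpb gmi njaql
Hunk 2: at line 4 remove [uajm] add [skue] -> 11 lines: vhvxl lyzug ylub egtw skue dxgv jij qhbz vtjpb gmi njaql
Hunk 3: at line 6 remove [qhbz] add [tgsx,qhc,rdx] -> 13 lines: vhvxl lyzug ylub egtw skue dxgv jij tgsx qhc rdx vtjpb gmi njaql
Hunk 4: at line 1 remove [ylub,egtw,skue] add [ups,pxj,vwmd] -> 13 lines: vhvxl lyzug ups pxj vwmd dxgv jij tgsx qhc rdx vtjpb gmi njaql
Hunk 5: at line 3 remove [vwmd,dxgv] add [inqdc] -> 12 lines: vhvxl lyzug ups pxj inqdc jij tgsx qhc rdx vtjpb gmi njaql
Hunk 6: at line 1 remove [ups,pxj,inqdc] add [ewu,gtau,nfr] -> 12 lines: vhvxl lyzug ewu gtau nfr jij tgsx qhc rdx vtjpb gmi njaql
Final line 11: gmi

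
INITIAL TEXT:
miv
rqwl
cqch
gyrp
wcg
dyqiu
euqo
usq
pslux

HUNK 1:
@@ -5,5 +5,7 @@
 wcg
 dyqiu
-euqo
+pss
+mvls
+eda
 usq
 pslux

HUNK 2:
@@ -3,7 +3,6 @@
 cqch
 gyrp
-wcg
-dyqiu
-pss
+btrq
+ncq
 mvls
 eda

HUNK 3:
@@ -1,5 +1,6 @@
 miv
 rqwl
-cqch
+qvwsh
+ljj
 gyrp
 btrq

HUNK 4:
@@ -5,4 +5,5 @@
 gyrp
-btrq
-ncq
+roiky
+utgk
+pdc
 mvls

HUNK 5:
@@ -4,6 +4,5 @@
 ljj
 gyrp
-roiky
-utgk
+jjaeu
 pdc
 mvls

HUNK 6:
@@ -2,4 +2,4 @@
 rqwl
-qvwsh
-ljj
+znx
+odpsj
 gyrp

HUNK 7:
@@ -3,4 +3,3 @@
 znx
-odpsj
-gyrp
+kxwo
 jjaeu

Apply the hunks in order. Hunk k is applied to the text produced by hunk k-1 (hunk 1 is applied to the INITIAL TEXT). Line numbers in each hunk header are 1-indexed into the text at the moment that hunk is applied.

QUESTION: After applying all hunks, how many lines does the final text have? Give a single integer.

Hunk 1: at line 5 remove [euqo] add [pss,mvls,eda] -> 11 lines: miv rqwl cqch gyrp wcg dyqiu pss mvls eda usq pslux
Hunk 2: at line 3 remove [wcg,dyqiu,pss] add [btrq,ncq] -> 10 lines: miv rqwl cqch gyrp btrq ncq mvls eda usq pslux
Hunk 3: at line 1 remove [cqch] add [qvwsh,ljj] -> 11 lines: miv rqwl qvwsh ljj gyrp btrq ncq mvls eda usq pslux
Hunk 4: at line 5 remove [btrq,ncq] add [roiky,utgk,pdc] -> 12 lines: miv rqwl qvwsh ljj gyrp roiky utgk pdc mvls eda usq pslux
Hunk 5: at line 4 remove [roiky,utgk] add [jjaeu] -> 11 lines: miv rqwl qvwsh ljj gyrp jjaeu pdc mvls eda usq pslux
Hunk 6: at line 2 remove [qvwsh,ljj] add [znx,odpsj] -> 11 lines: miv rqwl znx odpsj gyrp jjaeu pdc mvls eda usq pslux
Hunk 7: at line 3 remove [odpsj,gyrp] add [kxwo] -> 10 lines: miv rqwl znx kxwo jjaeu pdc mvls eda usq pslux
Final line count: 10

Answer: 10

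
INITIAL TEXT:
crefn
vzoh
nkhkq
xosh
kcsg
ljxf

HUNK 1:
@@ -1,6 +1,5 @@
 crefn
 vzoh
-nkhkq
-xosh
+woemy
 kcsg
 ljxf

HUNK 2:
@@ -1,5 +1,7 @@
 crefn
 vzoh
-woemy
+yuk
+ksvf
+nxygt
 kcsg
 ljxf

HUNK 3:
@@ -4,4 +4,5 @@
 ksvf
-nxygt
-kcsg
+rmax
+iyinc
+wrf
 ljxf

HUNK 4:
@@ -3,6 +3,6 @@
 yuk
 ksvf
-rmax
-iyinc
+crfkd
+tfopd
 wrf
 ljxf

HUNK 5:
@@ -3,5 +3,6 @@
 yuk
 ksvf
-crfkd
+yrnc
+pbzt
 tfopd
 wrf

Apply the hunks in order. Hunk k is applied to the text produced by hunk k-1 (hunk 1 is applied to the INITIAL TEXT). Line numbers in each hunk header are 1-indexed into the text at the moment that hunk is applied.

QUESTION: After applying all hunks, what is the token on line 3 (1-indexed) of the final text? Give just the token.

Answer: yuk

Derivation:
Hunk 1: at line 1 remove [nkhkq,xosh] add [woemy] -> 5 lines: crefn vzoh woemy kcsg ljxf
Hunk 2: at line 1 remove [woemy] add [yuk,ksvf,nxygt] -> 7 lines: crefn vzoh yuk ksvf nxygt kcsg ljxf
Hunk 3: at line 4 remove [nxygt,kcsg] add [rmax,iyinc,wrf] -> 8 lines: crefn vzoh yuk ksvf rmax iyinc wrf ljxf
Hunk 4: at line 3 remove [rmax,iyinc] add [crfkd,tfopd] -> 8 lines: crefn vzoh yuk ksvf crfkd tfopd wrf ljxf
Hunk 5: at line 3 remove [crfkd] add [yrnc,pbzt] -> 9 lines: crefn vzoh yuk ksvf yrnc pbzt tfopd wrf ljxf
Final line 3: yuk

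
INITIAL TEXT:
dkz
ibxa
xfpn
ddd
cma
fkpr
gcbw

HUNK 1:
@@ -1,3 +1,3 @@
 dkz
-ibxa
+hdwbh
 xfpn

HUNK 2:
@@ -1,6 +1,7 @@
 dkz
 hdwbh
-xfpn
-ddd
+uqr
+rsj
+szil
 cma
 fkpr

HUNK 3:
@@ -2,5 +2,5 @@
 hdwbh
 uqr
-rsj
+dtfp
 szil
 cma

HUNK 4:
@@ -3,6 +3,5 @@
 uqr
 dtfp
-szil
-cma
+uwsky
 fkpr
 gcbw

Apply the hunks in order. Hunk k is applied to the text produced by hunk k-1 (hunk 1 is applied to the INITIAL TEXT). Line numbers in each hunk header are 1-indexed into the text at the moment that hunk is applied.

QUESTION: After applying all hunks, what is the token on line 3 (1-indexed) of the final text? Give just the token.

Answer: uqr

Derivation:
Hunk 1: at line 1 remove [ibxa] add [hdwbh] -> 7 lines: dkz hdwbh xfpn ddd cma fkpr gcbw
Hunk 2: at line 1 remove [xfpn,ddd] add [uqr,rsj,szil] -> 8 lines: dkz hdwbh uqr rsj szil cma fkpr gcbw
Hunk 3: at line 2 remove [rsj] add [dtfp] -> 8 lines: dkz hdwbh uqr dtfp szil cma fkpr gcbw
Hunk 4: at line 3 remove [szil,cma] add [uwsky] -> 7 lines: dkz hdwbh uqr dtfp uwsky fkpr gcbw
Final line 3: uqr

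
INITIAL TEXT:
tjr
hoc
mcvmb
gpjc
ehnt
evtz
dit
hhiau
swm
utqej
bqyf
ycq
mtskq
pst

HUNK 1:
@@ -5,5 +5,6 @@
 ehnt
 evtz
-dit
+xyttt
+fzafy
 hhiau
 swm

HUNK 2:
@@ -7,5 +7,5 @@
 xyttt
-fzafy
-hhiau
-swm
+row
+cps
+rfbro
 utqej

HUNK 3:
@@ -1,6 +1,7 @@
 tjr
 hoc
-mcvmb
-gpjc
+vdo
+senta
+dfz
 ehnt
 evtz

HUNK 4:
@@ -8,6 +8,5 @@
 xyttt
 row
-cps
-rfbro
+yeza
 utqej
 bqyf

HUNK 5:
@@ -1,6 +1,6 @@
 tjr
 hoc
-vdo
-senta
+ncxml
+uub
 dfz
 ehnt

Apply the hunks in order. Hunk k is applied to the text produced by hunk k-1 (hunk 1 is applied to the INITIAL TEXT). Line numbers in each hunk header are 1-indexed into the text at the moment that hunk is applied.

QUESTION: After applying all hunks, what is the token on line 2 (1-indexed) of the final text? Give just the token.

Answer: hoc

Derivation:
Hunk 1: at line 5 remove [dit] add [xyttt,fzafy] -> 15 lines: tjr hoc mcvmb gpjc ehnt evtz xyttt fzafy hhiau swm utqej bqyf ycq mtskq pst
Hunk 2: at line 7 remove [fzafy,hhiau,swm] add [row,cps,rfbro] -> 15 lines: tjr hoc mcvmb gpjc ehnt evtz xyttt row cps rfbro utqej bqyf ycq mtskq pst
Hunk 3: at line 1 remove [mcvmb,gpjc] add [vdo,senta,dfz] -> 16 lines: tjr hoc vdo senta dfz ehnt evtz xyttt row cps rfbro utqej bqyf ycq mtskq pst
Hunk 4: at line 8 remove [cps,rfbro] add [yeza] -> 15 lines: tjr hoc vdo senta dfz ehnt evtz xyttt row yeza utqej bqyf ycq mtskq pst
Hunk 5: at line 1 remove [vdo,senta] add [ncxml,uub] -> 15 lines: tjr hoc ncxml uub dfz ehnt evtz xyttt row yeza utqej bqyf ycq mtskq pst
Final line 2: hoc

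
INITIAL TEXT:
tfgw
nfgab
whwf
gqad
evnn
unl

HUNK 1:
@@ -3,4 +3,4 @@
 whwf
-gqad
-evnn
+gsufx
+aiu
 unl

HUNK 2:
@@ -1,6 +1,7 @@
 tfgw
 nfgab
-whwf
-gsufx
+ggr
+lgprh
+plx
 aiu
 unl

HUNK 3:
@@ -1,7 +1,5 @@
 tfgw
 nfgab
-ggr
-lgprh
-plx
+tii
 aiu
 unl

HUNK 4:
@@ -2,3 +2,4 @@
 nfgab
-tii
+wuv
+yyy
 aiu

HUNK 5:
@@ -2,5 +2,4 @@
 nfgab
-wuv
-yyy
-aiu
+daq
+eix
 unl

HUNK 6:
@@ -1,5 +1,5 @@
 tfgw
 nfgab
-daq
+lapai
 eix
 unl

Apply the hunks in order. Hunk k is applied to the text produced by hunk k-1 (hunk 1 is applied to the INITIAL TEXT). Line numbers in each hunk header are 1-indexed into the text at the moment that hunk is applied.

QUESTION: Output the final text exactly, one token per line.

Hunk 1: at line 3 remove [gqad,evnn] add [gsufx,aiu] -> 6 lines: tfgw nfgab whwf gsufx aiu unl
Hunk 2: at line 1 remove [whwf,gsufx] add [ggr,lgprh,plx] -> 7 lines: tfgw nfgab ggr lgprh plx aiu unl
Hunk 3: at line 1 remove [ggr,lgprh,plx] add [tii] -> 5 lines: tfgw nfgab tii aiu unl
Hunk 4: at line 2 remove [tii] add [wuv,yyy] -> 6 lines: tfgw nfgab wuv yyy aiu unl
Hunk 5: at line 2 remove [wuv,yyy,aiu] add [daq,eix] -> 5 lines: tfgw nfgab daq eix unl
Hunk 6: at line 1 remove [daq] add [lapai] -> 5 lines: tfgw nfgab lapai eix unl

Answer: tfgw
nfgab
lapai
eix
unl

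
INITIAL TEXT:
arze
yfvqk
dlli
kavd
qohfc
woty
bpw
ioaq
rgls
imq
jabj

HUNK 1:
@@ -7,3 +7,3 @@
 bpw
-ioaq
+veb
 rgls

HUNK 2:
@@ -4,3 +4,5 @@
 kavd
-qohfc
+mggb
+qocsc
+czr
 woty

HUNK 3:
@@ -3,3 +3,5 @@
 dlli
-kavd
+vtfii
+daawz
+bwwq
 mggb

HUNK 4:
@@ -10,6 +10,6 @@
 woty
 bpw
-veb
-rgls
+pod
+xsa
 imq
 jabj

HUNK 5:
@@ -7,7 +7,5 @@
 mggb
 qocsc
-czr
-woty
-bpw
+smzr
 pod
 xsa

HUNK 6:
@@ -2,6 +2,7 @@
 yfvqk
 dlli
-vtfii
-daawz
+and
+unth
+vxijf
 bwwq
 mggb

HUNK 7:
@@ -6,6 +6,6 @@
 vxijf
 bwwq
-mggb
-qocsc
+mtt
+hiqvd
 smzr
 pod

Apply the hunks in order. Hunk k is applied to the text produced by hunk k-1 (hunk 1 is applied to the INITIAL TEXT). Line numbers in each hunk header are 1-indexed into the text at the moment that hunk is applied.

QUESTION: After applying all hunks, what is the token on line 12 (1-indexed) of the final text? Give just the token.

Hunk 1: at line 7 remove [ioaq] add [veb] -> 11 lines: arze yfvqk dlli kavd qohfc woty bpw veb rgls imq jabj
Hunk 2: at line 4 remove [qohfc] add [mggb,qocsc,czr] -> 13 lines: arze yfvqk dlli kavd mggb qocsc czr woty bpw veb rgls imq jabj
Hunk 3: at line 3 remove [kavd] add [vtfii,daawz,bwwq] -> 15 lines: arze yfvqk dlli vtfii daawz bwwq mggb qocsc czr woty bpw veb rgls imq jabj
Hunk 4: at line 10 remove [veb,rgls] add [pod,xsa] -> 15 lines: arze yfvqk dlli vtfii daawz bwwq mggb qocsc czr woty bpw pod xsa imq jabj
Hunk 5: at line 7 remove [czr,woty,bpw] add [smzr] -> 13 lines: arze yfvqk dlli vtfii daawz bwwq mggb qocsc smzr pod xsa imq jabj
Hunk 6: at line 2 remove [vtfii,daawz] add [and,unth,vxijf] -> 14 lines: arze yfvqk dlli and unth vxijf bwwq mggb qocsc smzr pod xsa imq jabj
Hunk 7: at line 6 remove [mggb,qocsc] add [mtt,hiqvd] -> 14 lines: arze yfvqk dlli and unth vxijf bwwq mtt hiqvd smzr pod xsa imq jabj
Final line 12: xsa

Answer: xsa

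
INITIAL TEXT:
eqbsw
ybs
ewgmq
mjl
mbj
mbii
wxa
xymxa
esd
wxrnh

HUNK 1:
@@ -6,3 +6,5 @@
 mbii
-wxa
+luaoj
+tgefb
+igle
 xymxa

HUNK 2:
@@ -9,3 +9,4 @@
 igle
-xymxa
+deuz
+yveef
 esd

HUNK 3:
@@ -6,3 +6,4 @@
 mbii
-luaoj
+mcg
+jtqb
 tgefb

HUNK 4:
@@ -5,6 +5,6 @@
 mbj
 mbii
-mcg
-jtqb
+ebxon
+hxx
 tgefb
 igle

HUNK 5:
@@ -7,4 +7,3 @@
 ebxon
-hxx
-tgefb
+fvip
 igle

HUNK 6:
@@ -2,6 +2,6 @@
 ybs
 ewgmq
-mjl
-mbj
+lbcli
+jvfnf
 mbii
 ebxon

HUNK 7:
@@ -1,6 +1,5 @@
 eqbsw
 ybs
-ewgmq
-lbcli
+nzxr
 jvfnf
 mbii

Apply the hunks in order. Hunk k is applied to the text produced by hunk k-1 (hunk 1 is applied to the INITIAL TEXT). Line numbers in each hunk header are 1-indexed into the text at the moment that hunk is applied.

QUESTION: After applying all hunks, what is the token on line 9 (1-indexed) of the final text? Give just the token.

Answer: deuz

Derivation:
Hunk 1: at line 6 remove [wxa] add [luaoj,tgefb,igle] -> 12 lines: eqbsw ybs ewgmq mjl mbj mbii luaoj tgefb igle xymxa esd wxrnh
Hunk 2: at line 9 remove [xymxa] add [deuz,yveef] -> 13 lines: eqbsw ybs ewgmq mjl mbj mbii luaoj tgefb igle deuz yveef esd wxrnh
Hunk 3: at line 6 remove [luaoj] add [mcg,jtqb] -> 14 lines: eqbsw ybs ewgmq mjl mbj mbii mcg jtqb tgefb igle deuz yveef esd wxrnh
Hunk 4: at line 5 remove [mcg,jtqb] add [ebxon,hxx] -> 14 lines: eqbsw ybs ewgmq mjl mbj mbii ebxon hxx tgefb igle deuz yveef esd wxrnh
Hunk 5: at line 7 remove [hxx,tgefb] add [fvip] -> 13 lines: eqbsw ybs ewgmq mjl mbj mbii ebxon fvip igle deuz yveef esd wxrnh
Hunk 6: at line 2 remove [mjl,mbj] add [lbcli,jvfnf] -> 13 lines: eqbsw ybs ewgmq lbcli jvfnf mbii ebxon fvip igle deuz yveef esd wxrnh
Hunk 7: at line 1 remove [ewgmq,lbcli] add [nzxr] -> 12 lines: eqbsw ybs nzxr jvfnf mbii ebxon fvip igle deuz yveef esd wxrnh
Final line 9: deuz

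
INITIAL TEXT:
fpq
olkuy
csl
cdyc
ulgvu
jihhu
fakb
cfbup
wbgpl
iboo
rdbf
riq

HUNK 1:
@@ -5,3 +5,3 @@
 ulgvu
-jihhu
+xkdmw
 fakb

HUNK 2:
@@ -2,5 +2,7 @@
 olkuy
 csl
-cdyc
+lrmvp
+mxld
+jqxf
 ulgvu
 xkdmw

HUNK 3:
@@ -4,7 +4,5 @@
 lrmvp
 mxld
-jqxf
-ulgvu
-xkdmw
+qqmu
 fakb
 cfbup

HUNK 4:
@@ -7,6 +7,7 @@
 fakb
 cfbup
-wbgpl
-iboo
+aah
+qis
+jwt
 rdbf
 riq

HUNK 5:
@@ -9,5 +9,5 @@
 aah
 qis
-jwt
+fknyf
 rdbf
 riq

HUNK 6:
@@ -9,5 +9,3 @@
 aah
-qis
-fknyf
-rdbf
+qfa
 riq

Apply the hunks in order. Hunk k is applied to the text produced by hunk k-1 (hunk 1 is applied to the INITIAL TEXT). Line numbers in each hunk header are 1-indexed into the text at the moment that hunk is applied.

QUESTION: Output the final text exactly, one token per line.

Answer: fpq
olkuy
csl
lrmvp
mxld
qqmu
fakb
cfbup
aah
qfa
riq

Derivation:
Hunk 1: at line 5 remove [jihhu] add [xkdmw] -> 12 lines: fpq olkuy csl cdyc ulgvu xkdmw fakb cfbup wbgpl iboo rdbf riq
Hunk 2: at line 2 remove [cdyc] add [lrmvp,mxld,jqxf] -> 14 lines: fpq olkuy csl lrmvp mxld jqxf ulgvu xkdmw fakb cfbup wbgpl iboo rdbf riq
Hunk 3: at line 4 remove [jqxf,ulgvu,xkdmw] add [qqmu] -> 12 lines: fpq olkuy csl lrmvp mxld qqmu fakb cfbup wbgpl iboo rdbf riq
Hunk 4: at line 7 remove [wbgpl,iboo] add [aah,qis,jwt] -> 13 lines: fpq olkuy csl lrmvp mxld qqmu fakb cfbup aah qis jwt rdbf riq
Hunk 5: at line 9 remove [jwt] add [fknyf] -> 13 lines: fpq olkuy csl lrmvp mxld qqmu fakb cfbup aah qis fknyf rdbf riq
Hunk 6: at line 9 remove [qis,fknyf,rdbf] add [qfa] -> 11 lines: fpq olkuy csl lrmvp mxld qqmu fakb cfbup aah qfa riq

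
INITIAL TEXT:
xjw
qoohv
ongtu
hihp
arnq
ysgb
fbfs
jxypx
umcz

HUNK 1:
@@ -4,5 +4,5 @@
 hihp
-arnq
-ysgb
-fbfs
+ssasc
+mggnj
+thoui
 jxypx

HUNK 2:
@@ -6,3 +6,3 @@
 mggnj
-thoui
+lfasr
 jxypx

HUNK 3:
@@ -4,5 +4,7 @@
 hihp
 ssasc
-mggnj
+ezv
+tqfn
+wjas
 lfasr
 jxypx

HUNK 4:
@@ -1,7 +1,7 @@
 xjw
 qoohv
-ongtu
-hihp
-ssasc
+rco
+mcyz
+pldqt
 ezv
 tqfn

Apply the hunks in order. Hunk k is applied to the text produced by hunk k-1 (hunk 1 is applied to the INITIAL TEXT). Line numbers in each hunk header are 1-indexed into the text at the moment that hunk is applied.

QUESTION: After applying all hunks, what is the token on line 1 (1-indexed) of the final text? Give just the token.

Answer: xjw

Derivation:
Hunk 1: at line 4 remove [arnq,ysgb,fbfs] add [ssasc,mggnj,thoui] -> 9 lines: xjw qoohv ongtu hihp ssasc mggnj thoui jxypx umcz
Hunk 2: at line 6 remove [thoui] add [lfasr] -> 9 lines: xjw qoohv ongtu hihp ssasc mggnj lfasr jxypx umcz
Hunk 3: at line 4 remove [mggnj] add [ezv,tqfn,wjas] -> 11 lines: xjw qoohv ongtu hihp ssasc ezv tqfn wjas lfasr jxypx umcz
Hunk 4: at line 1 remove [ongtu,hihp,ssasc] add [rco,mcyz,pldqt] -> 11 lines: xjw qoohv rco mcyz pldqt ezv tqfn wjas lfasr jxypx umcz
Final line 1: xjw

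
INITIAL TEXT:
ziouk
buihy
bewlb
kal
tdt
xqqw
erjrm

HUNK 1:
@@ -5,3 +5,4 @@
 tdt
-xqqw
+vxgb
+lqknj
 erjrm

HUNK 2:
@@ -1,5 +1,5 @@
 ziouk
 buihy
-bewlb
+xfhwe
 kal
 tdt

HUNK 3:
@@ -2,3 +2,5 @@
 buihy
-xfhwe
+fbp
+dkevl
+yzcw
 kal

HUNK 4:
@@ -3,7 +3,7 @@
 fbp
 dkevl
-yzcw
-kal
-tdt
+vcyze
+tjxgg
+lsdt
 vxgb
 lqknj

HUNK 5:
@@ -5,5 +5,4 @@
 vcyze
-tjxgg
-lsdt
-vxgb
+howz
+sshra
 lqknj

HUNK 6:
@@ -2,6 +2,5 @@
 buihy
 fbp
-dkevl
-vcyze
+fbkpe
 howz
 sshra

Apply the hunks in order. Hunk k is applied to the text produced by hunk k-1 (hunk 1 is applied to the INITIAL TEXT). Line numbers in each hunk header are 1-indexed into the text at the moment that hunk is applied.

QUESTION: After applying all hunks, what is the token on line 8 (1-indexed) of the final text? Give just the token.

Hunk 1: at line 5 remove [xqqw] add [vxgb,lqknj] -> 8 lines: ziouk buihy bewlb kal tdt vxgb lqknj erjrm
Hunk 2: at line 1 remove [bewlb] add [xfhwe] -> 8 lines: ziouk buihy xfhwe kal tdt vxgb lqknj erjrm
Hunk 3: at line 2 remove [xfhwe] add [fbp,dkevl,yzcw] -> 10 lines: ziouk buihy fbp dkevl yzcw kal tdt vxgb lqknj erjrm
Hunk 4: at line 3 remove [yzcw,kal,tdt] add [vcyze,tjxgg,lsdt] -> 10 lines: ziouk buihy fbp dkevl vcyze tjxgg lsdt vxgb lqknj erjrm
Hunk 5: at line 5 remove [tjxgg,lsdt,vxgb] add [howz,sshra] -> 9 lines: ziouk buihy fbp dkevl vcyze howz sshra lqknj erjrm
Hunk 6: at line 2 remove [dkevl,vcyze] add [fbkpe] -> 8 lines: ziouk buihy fbp fbkpe howz sshra lqknj erjrm
Final line 8: erjrm

Answer: erjrm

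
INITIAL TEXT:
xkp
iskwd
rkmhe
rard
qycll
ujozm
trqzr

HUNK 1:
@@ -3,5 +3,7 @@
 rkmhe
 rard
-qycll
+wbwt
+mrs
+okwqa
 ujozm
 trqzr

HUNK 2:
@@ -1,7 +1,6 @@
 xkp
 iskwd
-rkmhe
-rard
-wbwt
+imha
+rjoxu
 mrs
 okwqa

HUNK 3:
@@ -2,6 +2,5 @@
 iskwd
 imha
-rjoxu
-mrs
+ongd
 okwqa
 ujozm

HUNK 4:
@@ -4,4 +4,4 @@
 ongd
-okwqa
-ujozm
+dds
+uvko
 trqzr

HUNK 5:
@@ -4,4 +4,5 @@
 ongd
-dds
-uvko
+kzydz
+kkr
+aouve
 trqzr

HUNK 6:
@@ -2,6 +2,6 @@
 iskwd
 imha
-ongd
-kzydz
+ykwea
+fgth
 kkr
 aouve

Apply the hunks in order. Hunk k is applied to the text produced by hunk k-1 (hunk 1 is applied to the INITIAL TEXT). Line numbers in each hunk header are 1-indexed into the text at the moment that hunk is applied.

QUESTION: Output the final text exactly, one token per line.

Answer: xkp
iskwd
imha
ykwea
fgth
kkr
aouve
trqzr

Derivation:
Hunk 1: at line 3 remove [qycll] add [wbwt,mrs,okwqa] -> 9 lines: xkp iskwd rkmhe rard wbwt mrs okwqa ujozm trqzr
Hunk 2: at line 1 remove [rkmhe,rard,wbwt] add [imha,rjoxu] -> 8 lines: xkp iskwd imha rjoxu mrs okwqa ujozm trqzr
Hunk 3: at line 2 remove [rjoxu,mrs] add [ongd] -> 7 lines: xkp iskwd imha ongd okwqa ujozm trqzr
Hunk 4: at line 4 remove [okwqa,ujozm] add [dds,uvko] -> 7 lines: xkp iskwd imha ongd dds uvko trqzr
Hunk 5: at line 4 remove [dds,uvko] add [kzydz,kkr,aouve] -> 8 lines: xkp iskwd imha ongd kzydz kkr aouve trqzr
Hunk 6: at line 2 remove [ongd,kzydz] add [ykwea,fgth] -> 8 lines: xkp iskwd imha ykwea fgth kkr aouve trqzr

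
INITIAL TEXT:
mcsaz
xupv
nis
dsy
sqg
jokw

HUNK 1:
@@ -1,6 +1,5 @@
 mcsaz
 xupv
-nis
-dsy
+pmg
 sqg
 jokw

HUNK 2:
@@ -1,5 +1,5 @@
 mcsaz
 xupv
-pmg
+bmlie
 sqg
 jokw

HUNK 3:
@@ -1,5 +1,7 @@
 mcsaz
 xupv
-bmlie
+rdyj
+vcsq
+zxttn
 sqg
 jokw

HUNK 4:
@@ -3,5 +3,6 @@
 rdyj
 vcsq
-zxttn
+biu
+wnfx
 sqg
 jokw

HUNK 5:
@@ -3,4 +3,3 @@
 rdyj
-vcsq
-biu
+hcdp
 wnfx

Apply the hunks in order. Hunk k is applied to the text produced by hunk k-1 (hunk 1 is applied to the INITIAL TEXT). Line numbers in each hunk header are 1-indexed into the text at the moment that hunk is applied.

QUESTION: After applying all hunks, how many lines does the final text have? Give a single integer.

Answer: 7

Derivation:
Hunk 1: at line 1 remove [nis,dsy] add [pmg] -> 5 lines: mcsaz xupv pmg sqg jokw
Hunk 2: at line 1 remove [pmg] add [bmlie] -> 5 lines: mcsaz xupv bmlie sqg jokw
Hunk 3: at line 1 remove [bmlie] add [rdyj,vcsq,zxttn] -> 7 lines: mcsaz xupv rdyj vcsq zxttn sqg jokw
Hunk 4: at line 3 remove [zxttn] add [biu,wnfx] -> 8 lines: mcsaz xupv rdyj vcsq biu wnfx sqg jokw
Hunk 5: at line 3 remove [vcsq,biu] add [hcdp] -> 7 lines: mcsaz xupv rdyj hcdp wnfx sqg jokw
Final line count: 7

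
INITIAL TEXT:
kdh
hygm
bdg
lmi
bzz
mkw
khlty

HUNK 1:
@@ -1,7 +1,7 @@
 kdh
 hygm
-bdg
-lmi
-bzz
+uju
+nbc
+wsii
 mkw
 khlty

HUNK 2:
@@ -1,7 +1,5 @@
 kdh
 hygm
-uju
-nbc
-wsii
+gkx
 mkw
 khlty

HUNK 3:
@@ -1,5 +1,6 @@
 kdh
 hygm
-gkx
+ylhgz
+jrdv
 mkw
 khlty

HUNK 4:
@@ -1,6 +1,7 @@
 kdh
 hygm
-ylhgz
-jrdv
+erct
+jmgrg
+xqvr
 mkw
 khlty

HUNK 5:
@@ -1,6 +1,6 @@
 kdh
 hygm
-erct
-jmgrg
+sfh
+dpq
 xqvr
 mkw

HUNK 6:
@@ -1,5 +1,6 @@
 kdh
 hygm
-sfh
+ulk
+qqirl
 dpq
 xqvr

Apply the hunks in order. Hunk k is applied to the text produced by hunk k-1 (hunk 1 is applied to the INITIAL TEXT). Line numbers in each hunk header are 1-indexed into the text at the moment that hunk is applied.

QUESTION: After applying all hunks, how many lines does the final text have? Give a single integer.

Answer: 8

Derivation:
Hunk 1: at line 1 remove [bdg,lmi,bzz] add [uju,nbc,wsii] -> 7 lines: kdh hygm uju nbc wsii mkw khlty
Hunk 2: at line 1 remove [uju,nbc,wsii] add [gkx] -> 5 lines: kdh hygm gkx mkw khlty
Hunk 3: at line 1 remove [gkx] add [ylhgz,jrdv] -> 6 lines: kdh hygm ylhgz jrdv mkw khlty
Hunk 4: at line 1 remove [ylhgz,jrdv] add [erct,jmgrg,xqvr] -> 7 lines: kdh hygm erct jmgrg xqvr mkw khlty
Hunk 5: at line 1 remove [erct,jmgrg] add [sfh,dpq] -> 7 lines: kdh hygm sfh dpq xqvr mkw khlty
Hunk 6: at line 1 remove [sfh] add [ulk,qqirl] -> 8 lines: kdh hygm ulk qqirl dpq xqvr mkw khlty
Final line count: 8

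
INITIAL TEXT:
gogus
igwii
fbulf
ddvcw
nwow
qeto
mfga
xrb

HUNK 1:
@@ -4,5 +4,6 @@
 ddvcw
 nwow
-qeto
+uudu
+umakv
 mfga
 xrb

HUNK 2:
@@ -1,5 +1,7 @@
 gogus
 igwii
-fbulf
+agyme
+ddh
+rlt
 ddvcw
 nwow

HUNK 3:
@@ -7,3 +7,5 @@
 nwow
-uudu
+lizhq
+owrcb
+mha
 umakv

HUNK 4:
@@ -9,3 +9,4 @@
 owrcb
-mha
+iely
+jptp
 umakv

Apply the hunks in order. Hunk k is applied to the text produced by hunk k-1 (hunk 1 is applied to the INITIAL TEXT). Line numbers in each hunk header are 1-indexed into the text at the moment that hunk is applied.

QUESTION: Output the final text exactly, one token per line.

Answer: gogus
igwii
agyme
ddh
rlt
ddvcw
nwow
lizhq
owrcb
iely
jptp
umakv
mfga
xrb

Derivation:
Hunk 1: at line 4 remove [qeto] add [uudu,umakv] -> 9 lines: gogus igwii fbulf ddvcw nwow uudu umakv mfga xrb
Hunk 2: at line 1 remove [fbulf] add [agyme,ddh,rlt] -> 11 lines: gogus igwii agyme ddh rlt ddvcw nwow uudu umakv mfga xrb
Hunk 3: at line 7 remove [uudu] add [lizhq,owrcb,mha] -> 13 lines: gogus igwii agyme ddh rlt ddvcw nwow lizhq owrcb mha umakv mfga xrb
Hunk 4: at line 9 remove [mha] add [iely,jptp] -> 14 lines: gogus igwii agyme ddh rlt ddvcw nwow lizhq owrcb iely jptp umakv mfga xrb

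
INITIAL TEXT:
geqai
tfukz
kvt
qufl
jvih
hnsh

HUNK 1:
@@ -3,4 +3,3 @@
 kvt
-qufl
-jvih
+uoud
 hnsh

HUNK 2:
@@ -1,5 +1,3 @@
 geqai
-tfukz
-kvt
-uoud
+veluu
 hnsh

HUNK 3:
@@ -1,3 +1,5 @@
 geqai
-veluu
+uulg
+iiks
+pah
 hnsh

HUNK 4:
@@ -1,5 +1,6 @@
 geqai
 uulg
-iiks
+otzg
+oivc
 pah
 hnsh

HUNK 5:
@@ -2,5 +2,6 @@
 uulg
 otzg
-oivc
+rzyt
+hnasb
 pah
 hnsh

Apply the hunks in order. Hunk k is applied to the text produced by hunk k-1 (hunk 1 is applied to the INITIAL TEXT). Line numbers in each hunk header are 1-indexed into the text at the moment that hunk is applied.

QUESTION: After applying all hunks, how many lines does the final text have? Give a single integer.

Answer: 7

Derivation:
Hunk 1: at line 3 remove [qufl,jvih] add [uoud] -> 5 lines: geqai tfukz kvt uoud hnsh
Hunk 2: at line 1 remove [tfukz,kvt,uoud] add [veluu] -> 3 lines: geqai veluu hnsh
Hunk 3: at line 1 remove [veluu] add [uulg,iiks,pah] -> 5 lines: geqai uulg iiks pah hnsh
Hunk 4: at line 1 remove [iiks] add [otzg,oivc] -> 6 lines: geqai uulg otzg oivc pah hnsh
Hunk 5: at line 2 remove [oivc] add [rzyt,hnasb] -> 7 lines: geqai uulg otzg rzyt hnasb pah hnsh
Final line count: 7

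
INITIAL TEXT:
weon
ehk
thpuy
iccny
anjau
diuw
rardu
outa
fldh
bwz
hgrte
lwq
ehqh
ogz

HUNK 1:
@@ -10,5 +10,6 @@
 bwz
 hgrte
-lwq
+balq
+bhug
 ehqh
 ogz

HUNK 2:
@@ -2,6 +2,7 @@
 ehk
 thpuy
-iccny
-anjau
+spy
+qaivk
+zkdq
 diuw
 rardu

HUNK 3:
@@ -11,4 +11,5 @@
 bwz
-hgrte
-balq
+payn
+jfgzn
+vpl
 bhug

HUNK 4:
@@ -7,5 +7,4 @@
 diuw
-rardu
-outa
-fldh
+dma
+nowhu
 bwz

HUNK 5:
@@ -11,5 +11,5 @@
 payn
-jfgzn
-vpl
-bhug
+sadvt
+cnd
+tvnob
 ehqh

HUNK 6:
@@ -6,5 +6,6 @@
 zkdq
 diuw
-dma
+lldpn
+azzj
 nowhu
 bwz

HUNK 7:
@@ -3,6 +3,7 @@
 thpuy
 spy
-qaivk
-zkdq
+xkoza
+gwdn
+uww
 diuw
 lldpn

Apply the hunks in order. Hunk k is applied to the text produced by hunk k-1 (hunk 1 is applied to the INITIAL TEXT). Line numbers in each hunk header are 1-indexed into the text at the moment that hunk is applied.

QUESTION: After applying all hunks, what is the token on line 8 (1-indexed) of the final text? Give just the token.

Answer: diuw

Derivation:
Hunk 1: at line 10 remove [lwq] add [balq,bhug] -> 15 lines: weon ehk thpuy iccny anjau diuw rardu outa fldh bwz hgrte balq bhug ehqh ogz
Hunk 2: at line 2 remove [iccny,anjau] add [spy,qaivk,zkdq] -> 16 lines: weon ehk thpuy spy qaivk zkdq diuw rardu outa fldh bwz hgrte balq bhug ehqh ogz
Hunk 3: at line 11 remove [hgrte,balq] add [payn,jfgzn,vpl] -> 17 lines: weon ehk thpuy spy qaivk zkdq diuw rardu outa fldh bwz payn jfgzn vpl bhug ehqh ogz
Hunk 4: at line 7 remove [rardu,outa,fldh] add [dma,nowhu] -> 16 lines: weon ehk thpuy spy qaivk zkdq diuw dma nowhu bwz payn jfgzn vpl bhug ehqh ogz
Hunk 5: at line 11 remove [jfgzn,vpl,bhug] add [sadvt,cnd,tvnob] -> 16 lines: weon ehk thpuy spy qaivk zkdq diuw dma nowhu bwz payn sadvt cnd tvnob ehqh ogz
Hunk 6: at line 6 remove [dma] add [lldpn,azzj] -> 17 lines: weon ehk thpuy spy qaivk zkdq diuw lldpn azzj nowhu bwz payn sadvt cnd tvnob ehqh ogz
Hunk 7: at line 3 remove [qaivk,zkdq] add [xkoza,gwdn,uww] -> 18 lines: weon ehk thpuy spy xkoza gwdn uww diuw lldpn azzj nowhu bwz payn sadvt cnd tvnob ehqh ogz
Final line 8: diuw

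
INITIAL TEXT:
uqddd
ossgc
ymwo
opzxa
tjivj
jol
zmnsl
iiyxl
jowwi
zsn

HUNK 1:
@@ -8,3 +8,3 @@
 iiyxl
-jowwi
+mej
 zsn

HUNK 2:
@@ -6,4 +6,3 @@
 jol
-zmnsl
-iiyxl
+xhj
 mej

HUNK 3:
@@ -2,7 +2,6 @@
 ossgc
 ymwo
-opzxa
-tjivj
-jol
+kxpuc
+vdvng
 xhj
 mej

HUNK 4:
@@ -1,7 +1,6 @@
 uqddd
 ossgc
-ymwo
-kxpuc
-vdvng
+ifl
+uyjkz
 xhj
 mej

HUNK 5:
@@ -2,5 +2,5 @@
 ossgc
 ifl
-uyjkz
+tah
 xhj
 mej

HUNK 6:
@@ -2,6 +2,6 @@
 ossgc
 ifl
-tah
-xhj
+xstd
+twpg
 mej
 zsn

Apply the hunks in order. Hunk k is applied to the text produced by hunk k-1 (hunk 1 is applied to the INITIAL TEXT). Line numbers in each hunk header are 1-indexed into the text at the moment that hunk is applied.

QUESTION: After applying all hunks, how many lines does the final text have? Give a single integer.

Answer: 7

Derivation:
Hunk 1: at line 8 remove [jowwi] add [mej] -> 10 lines: uqddd ossgc ymwo opzxa tjivj jol zmnsl iiyxl mej zsn
Hunk 2: at line 6 remove [zmnsl,iiyxl] add [xhj] -> 9 lines: uqddd ossgc ymwo opzxa tjivj jol xhj mej zsn
Hunk 3: at line 2 remove [opzxa,tjivj,jol] add [kxpuc,vdvng] -> 8 lines: uqddd ossgc ymwo kxpuc vdvng xhj mej zsn
Hunk 4: at line 1 remove [ymwo,kxpuc,vdvng] add [ifl,uyjkz] -> 7 lines: uqddd ossgc ifl uyjkz xhj mej zsn
Hunk 5: at line 2 remove [uyjkz] add [tah] -> 7 lines: uqddd ossgc ifl tah xhj mej zsn
Hunk 6: at line 2 remove [tah,xhj] add [xstd,twpg] -> 7 lines: uqddd ossgc ifl xstd twpg mej zsn
Final line count: 7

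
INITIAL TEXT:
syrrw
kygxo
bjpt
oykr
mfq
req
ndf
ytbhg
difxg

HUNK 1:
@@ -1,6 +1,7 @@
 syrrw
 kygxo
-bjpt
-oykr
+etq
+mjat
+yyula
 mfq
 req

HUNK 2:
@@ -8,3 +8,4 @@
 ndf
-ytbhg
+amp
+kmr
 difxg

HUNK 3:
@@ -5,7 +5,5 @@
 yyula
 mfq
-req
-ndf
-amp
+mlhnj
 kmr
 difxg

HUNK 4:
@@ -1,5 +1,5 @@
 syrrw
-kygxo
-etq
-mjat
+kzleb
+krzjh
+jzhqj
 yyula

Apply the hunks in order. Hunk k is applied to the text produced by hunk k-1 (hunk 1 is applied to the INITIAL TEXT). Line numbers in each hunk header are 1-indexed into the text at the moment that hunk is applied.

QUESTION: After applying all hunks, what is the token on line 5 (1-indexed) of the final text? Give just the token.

Answer: yyula

Derivation:
Hunk 1: at line 1 remove [bjpt,oykr] add [etq,mjat,yyula] -> 10 lines: syrrw kygxo etq mjat yyula mfq req ndf ytbhg difxg
Hunk 2: at line 8 remove [ytbhg] add [amp,kmr] -> 11 lines: syrrw kygxo etq mjat yyula mfq req ndf amp kmr difxg
Hunk 3: at line 5 remove [req,ndf,amp] add [mlhnj] -> 9 lines: syrrw kygxo etq mjat yyula mfq mlhnj kmr difxg
Hunk 4: at line 1 remove [kygxo,etq,mjat] add [kzleb,krzjh,jzhqj] -> 9 lines: syrrw kzleb krzjh jzhqj yyula mfq mlhnj kmr difxg
Final line 5: yyula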